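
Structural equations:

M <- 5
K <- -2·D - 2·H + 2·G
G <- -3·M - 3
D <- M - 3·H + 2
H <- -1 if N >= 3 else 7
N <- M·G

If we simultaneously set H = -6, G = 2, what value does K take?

The joint intervention fixes H = -6, G = 2, removing each variable's own equation.
D = M - 3·H + 2  [with M=5, H=-6]  = 25
K = -2·D - 2·H + 2·G  [with D=25, H=-6, G=2]  = -34

-34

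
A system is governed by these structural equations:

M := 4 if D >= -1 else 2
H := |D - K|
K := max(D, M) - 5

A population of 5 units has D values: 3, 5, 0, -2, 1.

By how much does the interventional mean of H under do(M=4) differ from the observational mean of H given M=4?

-0.4

The intervention sets M=4 in all 5 units regardless of D. Recomputing H per unit gives 4, 5, 1, 1, 2; average 2.6.
Observing M=4 restricts to units where M's equation naturally yields 4: D ∈ {3, 5, 0, 1}. In that subpopulation H = 4, 5, 1, 2, mean 3.
Difference = 2.6 − 3 = -0.4.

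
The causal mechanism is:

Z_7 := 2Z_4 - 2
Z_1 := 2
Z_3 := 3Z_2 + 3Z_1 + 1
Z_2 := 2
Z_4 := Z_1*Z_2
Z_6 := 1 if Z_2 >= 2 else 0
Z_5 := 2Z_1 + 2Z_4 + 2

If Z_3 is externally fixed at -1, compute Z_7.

6

The intervention breaks the incoming arrows to Z_3: Z_3 := 3Z_2 + 3Z_1 + 1 no longer applies, and Z_3 = -1.
Z_7 is not downstream of the intervention, so its value is determined by the original equations.
Z_4 = Z_1*Z_2  [with Z_1=2, Z_2=2]  = 4
Z_7 = 2Z_4 - 2  [with Z_4=4]  = 6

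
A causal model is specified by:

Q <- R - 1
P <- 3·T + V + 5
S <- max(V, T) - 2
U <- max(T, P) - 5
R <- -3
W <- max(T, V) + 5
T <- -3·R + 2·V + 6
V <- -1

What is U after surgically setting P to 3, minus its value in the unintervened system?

-30

The intervention breaks the incoming arrows to P: P <- 3·T + V + 5 no longer applies, and P = 3.
T = -3·R + 2·V + 6  [with R=-3, V=-1]  = 13
U = max(T, P) - 5  [with T=13, P=3]  = 8
Without intervention: T = -3·R + 2·V + 6  [with R=-3, V=-1]  = 13; P = 3·T + V + 5  [with T=13, V=-1]  = 43; U = max(T, P) - 5  [with T=13, P=43]  = 38.
Change = 8 − 38 = -30.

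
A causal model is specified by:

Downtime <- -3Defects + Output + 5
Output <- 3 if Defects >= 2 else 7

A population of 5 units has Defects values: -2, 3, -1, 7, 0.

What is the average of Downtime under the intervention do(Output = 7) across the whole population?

7.8

do(Output=7) breaks Output's dependence on Defects. With Output=7 fixed, Downtime across the units is 18, 3, 15, -9, 12, mean 7.8.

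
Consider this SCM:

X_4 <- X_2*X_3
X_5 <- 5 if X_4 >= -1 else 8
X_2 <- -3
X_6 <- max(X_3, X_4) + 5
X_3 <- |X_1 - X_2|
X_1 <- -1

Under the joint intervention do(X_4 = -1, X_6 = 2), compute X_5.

Setting X_4 = -1, X_6 = 2 by intervention discards those variables' equations.
X_5 = 5 if X_4 >= -1 else 8  [with X_4=-1]  = 5

5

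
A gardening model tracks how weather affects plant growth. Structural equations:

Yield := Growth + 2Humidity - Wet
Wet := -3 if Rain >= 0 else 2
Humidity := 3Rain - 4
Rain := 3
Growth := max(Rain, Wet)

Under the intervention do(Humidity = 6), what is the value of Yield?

Intervening sets Humidity = 6 and removes its equation (Humidity := 3Rain - 4).
Wet = -3 if Rain >= 0 else 2  [with Rain=3]  = -3
Growth = max(Rain, Wet)  [with Rain=3, Wet=-3]  = 3
Yield = Growth + 2Humidity - Wet  [with Growth=3, Humidity=6, Wet=-3]  = 18

18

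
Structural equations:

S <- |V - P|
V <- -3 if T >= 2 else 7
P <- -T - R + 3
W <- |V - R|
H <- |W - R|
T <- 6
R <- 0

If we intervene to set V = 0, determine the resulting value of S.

Intervening sets V = 0 and removes its equation (V <- -3 if T >= 2 else 7).
P = -T - R + 3  [with T=6, R=0]  = -3
S = |V - P|  [with V=0, P=-3]  = 3

3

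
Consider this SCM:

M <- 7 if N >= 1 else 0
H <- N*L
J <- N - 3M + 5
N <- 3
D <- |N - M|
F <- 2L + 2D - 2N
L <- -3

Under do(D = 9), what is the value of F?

Under do(D=9), the mechanism D <- |N - M| is discarded; D is fixed at 9.
F = 2L + 2D - 2N  [with L=-3, D=9, N=3]  = 6

6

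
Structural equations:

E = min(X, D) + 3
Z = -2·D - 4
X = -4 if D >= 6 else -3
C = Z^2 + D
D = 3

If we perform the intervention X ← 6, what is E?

The intervention breaks the incoming arrows to X: X = -4 if D >= 6 else -3 no longer applies, and X = 6.
E = min(X, D) + 3  [with X=6, D=3]  = 6

6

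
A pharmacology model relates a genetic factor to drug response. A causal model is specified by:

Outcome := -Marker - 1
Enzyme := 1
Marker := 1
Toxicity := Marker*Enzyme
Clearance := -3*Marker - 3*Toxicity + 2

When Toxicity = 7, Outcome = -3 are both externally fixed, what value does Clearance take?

-22

The joint intervention fixes Toxicity = 7, Outcome = -3, removing each variable's own equation.
Clearance = -3*Marker - 3*Toxicity + 2  [with Marker=1, Toxicity=7]  = -22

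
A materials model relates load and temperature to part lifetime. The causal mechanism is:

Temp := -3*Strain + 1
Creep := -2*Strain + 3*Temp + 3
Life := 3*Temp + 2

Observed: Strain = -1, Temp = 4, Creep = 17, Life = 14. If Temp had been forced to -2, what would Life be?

-4

Under do(Temp=-2), the mechanism Temp := -3*Strain + 1 is discarded; Temp is fixed at -2.
Life = 3*Temp + 2  [with Temp=-2]  = -4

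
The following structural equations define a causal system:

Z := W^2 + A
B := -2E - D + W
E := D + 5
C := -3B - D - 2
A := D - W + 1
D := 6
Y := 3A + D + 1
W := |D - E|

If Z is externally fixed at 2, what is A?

The intervention breaks the incoming arrows to Z: Z := W^2 + A no longer applies, and Z = 2.
A is not downstream of the intervention, so its value is determined by the original equations.
E = D + 5  [with D=6]  = 11
W = |D - E|  [with D=6, E=11]  = 5
A = D - W + 1  [with D=6, W=5]  = 2

2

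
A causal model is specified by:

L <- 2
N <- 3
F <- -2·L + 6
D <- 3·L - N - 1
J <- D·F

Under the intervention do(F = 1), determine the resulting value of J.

2

do(F=1) replaces the equation F <- -2·L + 6 with the constant F = 1.
D = 3·L - N - 1  [with L=2, N=3]  = 2
J = D·F  [with D=2, F=1]  = 2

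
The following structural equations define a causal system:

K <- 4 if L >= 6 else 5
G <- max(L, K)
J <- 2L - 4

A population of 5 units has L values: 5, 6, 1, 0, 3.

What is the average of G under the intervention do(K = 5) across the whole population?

5.2

Every unit gets K=5 under the intervention. G values become 5, 6, 5, 5, 5; E[G|do(K=5)] = 5.2.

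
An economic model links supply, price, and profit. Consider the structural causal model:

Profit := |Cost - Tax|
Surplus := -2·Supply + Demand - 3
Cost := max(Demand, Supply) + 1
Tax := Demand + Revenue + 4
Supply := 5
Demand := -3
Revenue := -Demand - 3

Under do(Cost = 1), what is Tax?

do(Cost=1) replaces the equation Cost := max(Demand, Supply) + 1 with the constant Cost = 1.
Tax is not downstream of the intervention, so its value is determined by the original equations.
Revenue = -Demand - 3  [with Demand=-3]  = 0
Tax = Demand + Revenue + 4  [with Demand=-3, Revenue=0]  = 1

1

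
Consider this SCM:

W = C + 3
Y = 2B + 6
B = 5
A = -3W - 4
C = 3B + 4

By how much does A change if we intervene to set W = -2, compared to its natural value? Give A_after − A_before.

The intervention breaks the incoming arrows to W: W = C + 3 no longer applies, and W = -2.
A = -3W - 4  [with W=-2]  = 2
Without intervention: C = 3B + 4  [with B=5]  = 19; W = C + 3  [with C=19]  = 22; A = -3W - 4  [with W=22]  = -70.
Change = 2 − (-70) = 72.

72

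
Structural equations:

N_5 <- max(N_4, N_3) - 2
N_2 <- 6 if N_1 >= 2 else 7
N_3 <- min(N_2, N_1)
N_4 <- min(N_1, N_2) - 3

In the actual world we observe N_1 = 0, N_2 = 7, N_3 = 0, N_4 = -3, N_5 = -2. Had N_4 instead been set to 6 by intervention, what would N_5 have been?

4

Intervening sets N_4 = 6 and removes its equation (N_4 <- min(N_1, N_2) - 3).
N_2 = 6 if N_1 >= 2 else 7  [with N_1=0]  = 7
N_3 = min(N_2, N_1)  [with N_2=7, N_1=0]  = 0
N_5 = max(N_4, N_3) - 2  [with N_4=6, N_3=0]  = 4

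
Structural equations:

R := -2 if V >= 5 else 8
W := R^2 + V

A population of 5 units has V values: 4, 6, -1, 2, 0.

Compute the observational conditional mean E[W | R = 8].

E[W|R=8] averages over only the 4 units with R=8 (V = 4, -1, 2, 0): W = 68, 63, 66, 64, mean 65.25.

65.25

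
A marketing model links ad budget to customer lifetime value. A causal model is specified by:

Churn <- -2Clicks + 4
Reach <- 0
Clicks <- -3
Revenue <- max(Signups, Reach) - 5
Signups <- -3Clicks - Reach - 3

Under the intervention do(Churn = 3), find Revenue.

Intervening sets Churn = 3 and removes its equation (Churn <- -2Clicks + 4).
No directed path runs from Churn to Revenue, so Revenue keeps its natural value.
Signups = -3Clicks - Reach - 3  [with Clicks=-3, Reach=0]  = 6
Revenue = max(Signups, Reach) - 5  [with Signups=6, Reach=0]  = 1

1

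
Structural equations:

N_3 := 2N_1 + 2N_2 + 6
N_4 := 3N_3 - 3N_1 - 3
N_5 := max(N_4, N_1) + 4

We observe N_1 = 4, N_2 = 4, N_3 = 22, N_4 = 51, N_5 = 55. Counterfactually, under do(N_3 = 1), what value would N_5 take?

do(N_3=1) replaces the equation N_3 := 2N_1 + 2N_2 + 6 with the constant N_3 = 1.
N_4 = 3N_3 - 3N_1 - 3  [with N_3=1, N_1=4]  = -12
N_5 = max(N_4, N_1) + 4  [with N_4=-12, N_1=4]  = 8

8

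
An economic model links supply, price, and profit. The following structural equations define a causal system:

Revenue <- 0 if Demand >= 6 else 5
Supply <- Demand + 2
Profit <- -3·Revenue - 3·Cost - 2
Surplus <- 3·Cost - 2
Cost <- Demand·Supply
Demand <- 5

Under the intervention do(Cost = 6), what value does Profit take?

-35

do(Cost=6) replaces the equation Cost <- Demand·Supply with the constant Cost = 6.
Revenue = 0 if Demand >= 6 else 5  [with Demand=5]  = 5
Profit = -3·Revenue - 3·Cost - 2  [with Revenue=5, Cost=6]  = -35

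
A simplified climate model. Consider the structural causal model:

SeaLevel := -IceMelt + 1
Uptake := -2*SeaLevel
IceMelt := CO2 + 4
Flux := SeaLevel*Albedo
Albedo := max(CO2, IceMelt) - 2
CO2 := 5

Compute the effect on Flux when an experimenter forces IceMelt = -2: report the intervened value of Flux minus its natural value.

do(IceMelt=-2) replaces the equation IceMelt := CO2 + 4 with the constant IceMelt = -2.
Albedo = max(CO2, IceMelt) - 2  [with CO2=5, IceMelt=-2]  = 3
SeaLevel = -IceMelt + 1  [with IceMelt=-2]  = 3
Flux = SeaLevel*Albedo  [with SeaLevel=3, Albedo=3]  = 9
Without intervention: IceMelt = CO2 + 4  [with CO2=5]  = 9; Albedo = max(CO2, IceMelt) - 2  [with CO2=5, IceMelt=9]  = 7; SeaLevel = -IceMelt + 1  [with IceMelt=9]  = -8; Flux = SeaLevel*Albedo  [with SeaLevel=-8, Albedo=7]  = -56.
Change = 9 − (-56) = 65.

65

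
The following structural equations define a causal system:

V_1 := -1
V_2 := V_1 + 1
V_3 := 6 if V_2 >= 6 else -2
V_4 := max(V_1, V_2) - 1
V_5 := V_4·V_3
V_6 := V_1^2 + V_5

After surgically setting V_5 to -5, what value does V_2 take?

0

Under do(V_5=-5), the mechanism V_5 := V_4·V_3 is discarded; V_5 is fixed at -5.
No directed path runs from V_5 to V_2, so V_2 keeps its natural value.
V_2 = V_1 + 1  [with V_1=-1]  = 0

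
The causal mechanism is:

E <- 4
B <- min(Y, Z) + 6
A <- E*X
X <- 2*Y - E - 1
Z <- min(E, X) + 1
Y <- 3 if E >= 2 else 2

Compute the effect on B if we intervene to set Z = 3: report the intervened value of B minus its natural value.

Under do(Z=3), the mechanism Z <- min(E, X) + 1 is discarded; Z is fixed at 3.
Y = 3 if E >= 2 else 2  [with E=4]  = 3
B = min(Y, Z) + 6  [with Y=3, Z=3]  = 9
Without intervention: Y = 3 if E >= 2 else 2  [with E=4]  = 3; X = 2*Y - E - 1  [with Y=3, E=4]  = 1; Z = min(E, X) + 1  [with E=4, X=1]  = 2; B = min(Y, Z) + 6  [with Y=3, Z=2]  = 8.
Change = 9 − 8 = 1.

1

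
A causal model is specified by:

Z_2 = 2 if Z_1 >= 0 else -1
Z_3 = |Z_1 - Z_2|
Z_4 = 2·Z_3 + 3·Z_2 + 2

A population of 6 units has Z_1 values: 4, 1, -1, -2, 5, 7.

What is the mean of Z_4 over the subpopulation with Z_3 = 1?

E[Z_4|Z_3=1] averages over only the 2 units with Z_3=1 (Z_1 = 1, -2): Z_4 = 10, 1, mean 5.5.

5.5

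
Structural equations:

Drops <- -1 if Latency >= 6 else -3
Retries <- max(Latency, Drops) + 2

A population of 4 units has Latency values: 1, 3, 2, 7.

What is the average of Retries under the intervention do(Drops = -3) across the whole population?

5.25

Every unit gets Drops=-3 under the intervention. Retries values become 3, 5, 4, 9; E[Retries|do(Drops=-3)] = 5.25.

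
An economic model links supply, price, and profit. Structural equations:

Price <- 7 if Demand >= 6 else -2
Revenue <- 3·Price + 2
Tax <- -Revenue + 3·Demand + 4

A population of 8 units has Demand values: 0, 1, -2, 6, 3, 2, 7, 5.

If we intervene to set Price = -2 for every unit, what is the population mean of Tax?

Every unit gets Price=-2 under the intervention. Tax values become 8, 11, 2, 26, 17, 14, 29, 23; E[Tax|do(Price=-2)] = 16.25.

16.25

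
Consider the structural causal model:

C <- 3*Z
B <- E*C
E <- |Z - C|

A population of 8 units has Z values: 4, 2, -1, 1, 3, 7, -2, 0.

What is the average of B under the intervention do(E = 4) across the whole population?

Every unit gets E=4 under the intervention. B values become 48, 24, -12, 12, 36, 84, -24, 0; E[B|do(E=4)] = 21.

21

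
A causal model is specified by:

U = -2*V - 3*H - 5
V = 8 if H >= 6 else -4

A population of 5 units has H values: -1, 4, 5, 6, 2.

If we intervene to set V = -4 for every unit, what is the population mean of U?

-6.6

do(V=-4) breaks V's dependence on H. With V=-4 fixed, U across the units is 6, -9, -12, -15, -3, mean -6.6.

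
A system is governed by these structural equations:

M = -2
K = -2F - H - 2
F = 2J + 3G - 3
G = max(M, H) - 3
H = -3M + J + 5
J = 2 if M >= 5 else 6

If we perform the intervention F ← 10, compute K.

The intervention breaks the incoming arrows to F: F = 2J + 3G - 3 no longer applies, and F = 10.
J = 2 if M >= 5 else 6  [with M=-2]  = 6
H = -3M + J + 5  [with M=-2, J=6]  = 17
K = -2F - H - 2  [with F=10, H=17]  = -39

-39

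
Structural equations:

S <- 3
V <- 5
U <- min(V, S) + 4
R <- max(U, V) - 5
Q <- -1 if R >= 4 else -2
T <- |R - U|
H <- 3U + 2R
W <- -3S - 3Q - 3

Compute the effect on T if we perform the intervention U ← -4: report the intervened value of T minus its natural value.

The intervention breaks the incoming arrows to U: U <- min(V, S) + 4 no longer applies, and U = -4.
R = max(U, V) - 5  [with U=-4, V=5]  = 0
T = |R - U|  [with R=0, U=-4]  = 4
Without intervention: U = min(V, S) + 4  [with V=5, S=3]  = 7; R = max(U, V) - 5  [with U=7, V=5]  = 2; T = |R - U|  [with R=2, U=7]  = 5.
Change = 4 − 5 = -1.

-1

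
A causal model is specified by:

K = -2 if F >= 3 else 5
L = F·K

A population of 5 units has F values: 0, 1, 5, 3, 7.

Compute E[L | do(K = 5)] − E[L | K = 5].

13.5

The intervention sets K=5 in all 5 units regardless of F. Recomputing L per unit gives 0, 5, 25, 15, 35; average 16.
E[L|K=5] averages over only the 2 units with K=5 (F = 0, 1): L = 0, 5, mean 2.5.
Difference = 16 − 2.5 = 13.5.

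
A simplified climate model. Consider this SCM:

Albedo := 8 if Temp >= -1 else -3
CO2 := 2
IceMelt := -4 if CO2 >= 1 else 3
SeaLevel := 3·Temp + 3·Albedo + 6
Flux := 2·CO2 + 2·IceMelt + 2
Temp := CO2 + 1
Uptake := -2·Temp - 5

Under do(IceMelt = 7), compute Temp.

3

Under do(IceMelt=7), the mechanism IceMelt := -4 if CO2 >= 1 else 3 is discarded; IceMelt is fixed at 7.
Since Temp is not a descendant of the intervened variable, it is unaffected.
Temp = CO2 + 1  [with CO2=2]  = 3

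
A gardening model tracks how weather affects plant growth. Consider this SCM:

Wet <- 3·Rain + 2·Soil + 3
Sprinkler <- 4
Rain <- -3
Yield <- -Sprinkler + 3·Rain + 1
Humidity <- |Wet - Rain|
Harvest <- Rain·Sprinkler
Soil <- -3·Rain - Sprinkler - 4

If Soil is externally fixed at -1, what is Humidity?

do(Soil=-1) replaces the equation Soil <- -3·Rain - Sprinkler - 4 with the constant Soil = -1.
Wet = 3·Rain + 2·Soil + 3  [with Rain=-3, Soil=-1]  = -8
Humidity = |Wet - Rain|  [with Wet=-8, Rain=-3]  = 5

5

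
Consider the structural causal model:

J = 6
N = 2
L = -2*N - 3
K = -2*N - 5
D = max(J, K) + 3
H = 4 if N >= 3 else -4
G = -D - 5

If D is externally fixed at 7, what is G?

-12

Under do(D=7), the mechanism D = max(J, K) + 3 is discarded; D is fixed at 7.
G = -D - 5  [with D=7]  = -12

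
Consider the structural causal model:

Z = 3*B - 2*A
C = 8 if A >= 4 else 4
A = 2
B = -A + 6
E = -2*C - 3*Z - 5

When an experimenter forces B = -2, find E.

17

do(B=-2) replaces the equation B = -A + 6 with the constant B = -2.
C = 8 if A >= 4 else 4  [with A=2]  = 4
Z = 3*B - 2*A  [with B=-2, A=2]  = -10
E = -2*C - 3*Z - 5  [with C=4, Z=-10]  = 17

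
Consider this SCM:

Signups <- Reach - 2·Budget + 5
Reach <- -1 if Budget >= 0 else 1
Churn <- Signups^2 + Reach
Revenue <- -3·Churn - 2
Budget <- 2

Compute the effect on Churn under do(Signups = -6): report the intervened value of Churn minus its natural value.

36

The intervention breaks the incoming arrows to Signups: Signups <- Reach - 2·Budget + 5 no longer applies, and Signups = -6.
Reach = -1 if Budget >= 0 else 1  [with Budget=2]  = -1
Churn = Signups^2 + Reach  [with Signups=-6, Reach=-1]  = 35
Without intervention: Reach = -1 if Budget >= 0 else 1  [with Budget=2]  = -1; Signups = Reach - 2·Budget + 5  [with Reach=-1, Budget=2]  = 0; Churn = Signups^2 + Reach  [with Signups=0, Reach=-1]  = -1.
Change = 35 − (-1) = 36.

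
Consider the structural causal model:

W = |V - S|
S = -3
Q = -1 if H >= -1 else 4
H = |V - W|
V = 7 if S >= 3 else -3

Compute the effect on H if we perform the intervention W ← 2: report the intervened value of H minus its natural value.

2

The intervention breaks the incoming arrows to W: W = |V - S| no longer applies, and W = 2.
V = 7 if S >= 3 else -3  [with S=-3]  = -3
H = |V - W|  [with V=-3, W=2]  = 5
Without intervention: V = 7 if S >= 3 else -3  [with S=-3]  = -3; W = |V - S|  [with V=-3, S=-3]  = 0; H = |V - W|  [with V=-3, W=0]  = 3.
Change = 5 − 3 = 2.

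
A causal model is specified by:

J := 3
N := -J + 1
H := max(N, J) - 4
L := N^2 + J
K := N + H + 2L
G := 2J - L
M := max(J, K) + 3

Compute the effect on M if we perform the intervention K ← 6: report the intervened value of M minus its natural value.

-5

Under do(K=6), the mechanism K := N + H + 2L is discarded; K is fixed at 6.
M = max(J, K) + 3  [with J=3, K=6]  = 9
Without intervention: N = -J + 1  [with J=3]  = -2; H = max(N, J) - 4  [with N=-2, J=3]  = -1; L = N^2 + J  [with N=-2, J=3]  = 7; K = N + H + 2L  [with N=-2, H=-1, L=7]  = 11; M = max(J, K) + 3  [with J=3, K=11]  = 14.
Change = 9 − 14 = -5.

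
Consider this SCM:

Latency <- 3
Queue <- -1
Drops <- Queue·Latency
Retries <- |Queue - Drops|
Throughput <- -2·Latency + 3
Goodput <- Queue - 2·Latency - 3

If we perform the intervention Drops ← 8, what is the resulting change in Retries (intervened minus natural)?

7

The intervention breaks the incoming arrows to Drops: Drops <- Queue·Latency no longer applies, and Drops = 8.
Retries = |Queue - Drops|  [with Queue=-1, Drops=8]  = 9
Without intervention: Drops = Queue·Latency  [with Queue=-1, Latency=3]  = -3; Retries = |Queue - Drops|  [with Queue=-1, Drops=-3]  = 2.
Change = 9 − 2 = 7.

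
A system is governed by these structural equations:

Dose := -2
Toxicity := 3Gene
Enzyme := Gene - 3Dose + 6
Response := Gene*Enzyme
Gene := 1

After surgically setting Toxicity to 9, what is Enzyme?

do(Toxicity=9) replaces the equation Toxicity := 3Gene with the constant Toxicity = 9.
Enzyme is not downstream of the intervention, so its value is determined by the original equations.
Enzyme = Gene - 3Dose + 6  [with Gene=1, Dose=-2]  = 13

13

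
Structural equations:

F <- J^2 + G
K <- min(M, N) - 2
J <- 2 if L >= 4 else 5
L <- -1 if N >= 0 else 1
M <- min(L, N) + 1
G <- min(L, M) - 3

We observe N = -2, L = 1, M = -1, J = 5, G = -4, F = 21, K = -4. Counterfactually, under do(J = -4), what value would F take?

Under do(J=-4), the mechanism J <- 2 if L >= 4 else 5 is discarded; J is fixed at -4.
L = -1 if N >= 0 else 1  [with N=-2]  = 1
M = min(L, N) + 1  [with L=1, N=-2]  = -1
G = min(L, M) - 3  [with L=1, M=-1]  = -4
F = J^2 + G  [with J=-4, G=-4]  = 12

12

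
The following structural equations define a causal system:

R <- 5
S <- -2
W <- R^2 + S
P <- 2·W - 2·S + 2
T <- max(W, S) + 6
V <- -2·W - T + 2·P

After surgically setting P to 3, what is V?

Under do(P=3), the mechanism P <- 2·W - 2·S + 2 is discarded; P is fixed at 3.
W = R^2 + S  [with R=5, S=-2]  = 23
T = max(W, S) + 6  [with W=23, S=-2]  = 29
V = -2·W - T + 2·P  [with W=23, T=29, P=3]  = -69

-69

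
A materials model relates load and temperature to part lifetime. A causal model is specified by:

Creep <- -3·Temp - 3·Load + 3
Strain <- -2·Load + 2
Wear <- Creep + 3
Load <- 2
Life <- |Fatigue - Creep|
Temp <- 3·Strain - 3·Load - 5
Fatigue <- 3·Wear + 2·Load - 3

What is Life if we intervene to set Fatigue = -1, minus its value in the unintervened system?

-57

Intervening sets Fatigue = -1 and removes its equation (Fatigue <- 3·Wear + 2·Load - 3).
Strain = -2·Load + 2  [with Load=2]  = -2
Temp = 3·Strain - 3·Load - 5  [with Strain=-2, Load=2]  = -17
Creep = -3·Temp - 3·Load + 3  [with Temp=-17, Load=2]  = 48
Life = |Fatigue - Creep|  [with Fatigue=-1, Creep=48]  = 49
Without intervention: Strain = -2·Load + 2  [with Load=2]  = -2; Temp = 3·Strain - 3·Load - 5  [with Strain=-2, Load=2]  = -17; Creep = -3·Temp - 3·Load + 3  [with Temp=-17, Load=2]  = 48; Wear = Creep + 3  [with Creep=48]  = 51; Fatigue = 3·Wear + 2·Load - 3  [with Wear=51, Load=2]  = 154; Life = |Fatigue - Creep|  [with Fatigue=154, Creep=48]  = 106.
Change = 49 − 106 = -57.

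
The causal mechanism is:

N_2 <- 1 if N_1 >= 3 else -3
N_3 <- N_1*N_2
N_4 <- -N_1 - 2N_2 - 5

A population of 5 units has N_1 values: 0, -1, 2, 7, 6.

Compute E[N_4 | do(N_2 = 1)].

-9.8

The intervention sets N_2=1 in all 5 units regardless of N_1. Recomputing N_4 per unit gives -7, -6, -9, -14, -13; average -9.8.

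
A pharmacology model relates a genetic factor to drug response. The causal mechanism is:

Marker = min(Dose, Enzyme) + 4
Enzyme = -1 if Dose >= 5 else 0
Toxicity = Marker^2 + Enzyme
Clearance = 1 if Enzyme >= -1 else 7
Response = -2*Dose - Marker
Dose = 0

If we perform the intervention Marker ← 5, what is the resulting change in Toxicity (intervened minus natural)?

do(Marker=5) replaces the equation Marker = min(Dose, Enzyme) + 4 with the constant Marker = 5.
Enzyme = -1 if Dose >= 5 else 0  [with Dose=0]  = 0
Toxicity = Marker^2 + Enzyme  [with Marker=5, Enzyme=0]  = 25
Without intervention: Enzyme = -1 if Dose >= 5 else 0  [with Dose=0]  = 0; Marker = min(Dose, Enzyme) + 4  [with Dose=0, Enzyme=0]  = 4; Toxicity = Marker^2 + Enzyme  [with Marker=4, Enzyme=0]  = 16.
Change = 25 − 16 = 9.

9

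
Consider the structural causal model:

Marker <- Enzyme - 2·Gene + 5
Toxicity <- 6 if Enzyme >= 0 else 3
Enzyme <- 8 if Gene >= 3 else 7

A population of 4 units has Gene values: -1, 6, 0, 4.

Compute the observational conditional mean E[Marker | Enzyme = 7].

Conditioning on Enzyme=7 selects the 2 unit(s) with Gene ∈ {-1, 0}. Their Marker values: 14, 12. Mean = 13.

13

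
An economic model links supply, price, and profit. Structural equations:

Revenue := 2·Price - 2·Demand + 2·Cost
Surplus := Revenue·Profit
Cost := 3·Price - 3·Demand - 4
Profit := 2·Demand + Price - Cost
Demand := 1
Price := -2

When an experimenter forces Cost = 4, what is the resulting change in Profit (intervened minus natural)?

-17

do(Cost=4) replaces the equation Cost := 3·Price - 3·Demand - 4 with the constant Cost = 4.
Profit = 2·Demand + Price - Cost  [with Demand=1, Price=-2, Cost=4]  = -4
Without intervention: Cost = 3·Price - 3·Demand - 4  [with Price=-2, Demand=1]  = -13; Profit = 2·Demand + Price - Cost  [with Demand=1, Price=-2, Cost=-13]  = 13.
Change = -4 − 13 = -17.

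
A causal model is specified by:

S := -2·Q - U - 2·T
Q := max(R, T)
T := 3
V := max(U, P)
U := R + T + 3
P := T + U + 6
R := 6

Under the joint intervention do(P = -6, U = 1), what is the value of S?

The joint intervention fixes P = -6, U = 1, removing each variable's own equation.
Q = max(R, T)  [with R=6, T=3]  = 6
S = -2·Q - U - 2·T  [with Q=6, U=1, T=3]  = -19

-19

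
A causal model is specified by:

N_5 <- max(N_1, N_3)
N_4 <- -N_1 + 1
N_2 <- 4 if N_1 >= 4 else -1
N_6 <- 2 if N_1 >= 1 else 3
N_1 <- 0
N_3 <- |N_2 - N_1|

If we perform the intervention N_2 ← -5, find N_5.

do(N_2=-5) replaces the equation N_2 <- 4 if N_1 >= 4 else -1 with the constant N_2 = -5.
N_3 = |N_2 - N_1|  [with N_2=-5, N_1=0]  = 5
N_5 = max(N_1, N_3)  [with N_1=0, N_3=5]  = 5

5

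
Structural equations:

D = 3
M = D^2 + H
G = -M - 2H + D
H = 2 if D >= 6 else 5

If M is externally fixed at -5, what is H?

Under do(M=-5), the mechanism M = D^2 + H is discarded; M is fixed at -5.
Since H is not a descendant of the intervened variable, it is unaffected.
H = 2 if D >= 6 else 5  [with D=3]  = 5

5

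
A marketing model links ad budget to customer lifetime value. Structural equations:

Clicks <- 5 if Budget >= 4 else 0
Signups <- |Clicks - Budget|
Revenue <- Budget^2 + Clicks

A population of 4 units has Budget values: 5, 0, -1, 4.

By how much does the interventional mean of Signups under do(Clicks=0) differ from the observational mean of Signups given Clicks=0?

2

Every unit gets Clicks=0 under the intervention. Signups values become 5, 0, 1, 4; E[Signups|do(Clicks=0)] = 2.5.
E[Signups|Clicks=0] averages over only the 2 units with Clicks=0 (Budget = 0, -1): Signups = 0, 1, mean 0.5.
Difference = 2.5 − 0.5 = 2.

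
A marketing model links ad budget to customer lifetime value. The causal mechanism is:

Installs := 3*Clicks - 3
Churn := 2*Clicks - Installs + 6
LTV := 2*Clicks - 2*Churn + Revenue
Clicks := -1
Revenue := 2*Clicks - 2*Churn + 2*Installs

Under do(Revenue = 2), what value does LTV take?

Intervening sets Revenue = 2 and removes its equation (Revenue := 2*Clicks - 2*Churn + 2*Installs).
Installs = 3*Clicks - 3  [with Clicks=-1]  = -6
Churn = 2*Clicks - Installs + 6  [with Clicks=-1, Installs=-6]  = 10
LTV = 2*Clicks - 2*Churn + Revenue  [with Clicks=-1, Churn=10, Revenue=2]  = -20

-20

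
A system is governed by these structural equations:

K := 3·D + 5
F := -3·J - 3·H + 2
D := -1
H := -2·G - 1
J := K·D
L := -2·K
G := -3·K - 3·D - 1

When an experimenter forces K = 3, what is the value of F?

Under do(K=3), the mechanism K := 3·D + 5 is discarded; K is fixed at 3.
G = -3·K - 3·D - 1  [with K=3, D=-1]  = -7
H = -2·G - 1  [with G=-7]  = 13
J = K·D  [with K=3, D=-1]  = -3
F = -3·J - 3·H + 2  [with J=-3, H=13]  = -28

-28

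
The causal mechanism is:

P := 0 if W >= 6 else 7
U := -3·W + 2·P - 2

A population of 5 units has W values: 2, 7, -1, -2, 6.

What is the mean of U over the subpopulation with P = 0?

-21.5

Conditioning on P=0 selects the 2 unit(s) with W ∈ {7, 6}. Their U values: -23, -20. Mean = -21.5.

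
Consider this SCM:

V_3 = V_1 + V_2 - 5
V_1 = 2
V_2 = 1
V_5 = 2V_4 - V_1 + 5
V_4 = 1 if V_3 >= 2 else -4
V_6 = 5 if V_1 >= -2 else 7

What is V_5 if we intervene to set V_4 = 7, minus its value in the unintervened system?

22

Intervening sets V_4 = 7 and removes its equation (V_4 = 1 if V_3 >= 2 else -4).
V_5 = 2V_4 - V_1 + 5  [with V_4=7, V_1=2]  = 17
Without intervention: V_3 = V_1 + V_2 - 5  [with V_1=2, V_2=1]  = -2; V_4 = 1 if V_3 >= 2 else -4  [with V_3=-2]  = -4; V_5 = 2V_4 - V_1 + 5  [with V_4=-4, V_1=2]  = -5.
Change = 17 − (-5) = 22.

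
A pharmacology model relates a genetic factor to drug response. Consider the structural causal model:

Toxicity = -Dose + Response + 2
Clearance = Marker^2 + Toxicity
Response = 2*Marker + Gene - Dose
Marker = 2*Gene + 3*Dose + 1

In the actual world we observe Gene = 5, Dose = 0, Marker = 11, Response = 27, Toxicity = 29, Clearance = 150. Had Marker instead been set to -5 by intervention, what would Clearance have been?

22

The intervention breaks the incoming arrows to Marker: Marker = 2*Gene + 3*Dose + 1 no longer applies, and Marker = -5.
Response = 2*Marker + Gene - Dose  [with Marker=-5, Gene=5, Dose=0]  = -5
Toxicity = -Dose + Response + 2  [with Dose=0, Response=-5]  = -3
Clearance = Marker^2 + Toxicity  [with Marker=-5, Toxicity=-3]  = 22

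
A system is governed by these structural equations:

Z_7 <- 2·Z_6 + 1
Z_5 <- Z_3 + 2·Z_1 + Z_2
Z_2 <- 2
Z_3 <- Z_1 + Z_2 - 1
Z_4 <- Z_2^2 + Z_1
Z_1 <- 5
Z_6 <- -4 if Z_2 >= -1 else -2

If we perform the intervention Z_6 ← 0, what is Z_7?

1

Intervening sets Z_6 = 0 and removes its equation (Z_6 <- -4 if Z_2 >= -1 else -2).
Z_7 = 2·Z_6 + 1  [with Z_6=0]  = 1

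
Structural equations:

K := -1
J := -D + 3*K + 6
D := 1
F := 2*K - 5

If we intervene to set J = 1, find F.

The intervention breaks the incoming arrows to J: J := -D + 3*K + 6 no longer applies, and J = 1.
F is not downstream of the intervention, so its value is determined by the original equations.
F = 2*K - 5  [with K=-1]  = -7

-7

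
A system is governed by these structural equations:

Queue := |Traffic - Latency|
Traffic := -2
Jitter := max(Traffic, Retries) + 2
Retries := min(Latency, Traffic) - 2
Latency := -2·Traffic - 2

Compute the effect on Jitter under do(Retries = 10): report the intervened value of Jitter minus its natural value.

Intervening sets Retries = 10 and removes its equation (Retries := min(Latency, Traffic) - 2).
Jitter = max(Traffic, Retries) + 2  [with Traffic=-2, Retries=10]  = 12
Without intervention: Latency = -2·Traffic - 2  [with Traffic=-2]  = 2; Retries = min(Latency, Traffic) - 2  [with Latency=2, Traffic=-2]  = -4; Jitter = max(Traffic, Retries) + 2  [with Traffic=-2, Retries=-4]  = 0.
Change = 12 − 0 = 12.

12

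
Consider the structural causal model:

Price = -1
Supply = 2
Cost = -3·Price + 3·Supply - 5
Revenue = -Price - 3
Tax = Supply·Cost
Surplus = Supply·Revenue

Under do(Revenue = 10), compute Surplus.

Under do(Revenue=10), the mechanism Revenue = -Price - 3 is discarded; Revenue is fixed at 10.
Surplus = Supply·Revenue  [with Supply=2, Revenue=10]  = 20

20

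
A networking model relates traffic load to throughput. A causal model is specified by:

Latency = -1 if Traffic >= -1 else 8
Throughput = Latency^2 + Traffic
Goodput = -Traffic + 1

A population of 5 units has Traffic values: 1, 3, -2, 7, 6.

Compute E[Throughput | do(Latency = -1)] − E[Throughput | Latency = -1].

-1.25

The intervention sets Latency=-1 in all 5 units regardless of Traffic. Recomputing Throughput per unit gives 2, 4, -1, 8, 7; average 4.
Observing Latency=-1 restricts to units where Latency's equation naturally yields -1: Traffic ∈ {1, 3, 7, 6}. In that subpopulation Throughput = 2, 4, 8, 7, mean 5.25.
Difference = 4 − 5.25 = -1.25.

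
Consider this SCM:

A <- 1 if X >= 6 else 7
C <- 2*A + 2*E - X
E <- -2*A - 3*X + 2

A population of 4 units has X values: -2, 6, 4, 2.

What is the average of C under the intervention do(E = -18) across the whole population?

The intervention sets E=-18 in all 4 units regardless of X. Recomputing C per unit gives -20, -40, -26, -24; average -27.5.

-27.5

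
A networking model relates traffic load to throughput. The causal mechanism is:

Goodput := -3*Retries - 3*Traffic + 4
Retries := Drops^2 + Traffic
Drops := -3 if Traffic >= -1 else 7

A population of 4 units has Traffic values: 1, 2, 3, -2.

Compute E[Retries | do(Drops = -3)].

Under do(Drops=-3), Drops's equation is replaced by Drops=-3 for every unit. Per-unit Retries: 10, 11, 12, 7. Mean = 10.

10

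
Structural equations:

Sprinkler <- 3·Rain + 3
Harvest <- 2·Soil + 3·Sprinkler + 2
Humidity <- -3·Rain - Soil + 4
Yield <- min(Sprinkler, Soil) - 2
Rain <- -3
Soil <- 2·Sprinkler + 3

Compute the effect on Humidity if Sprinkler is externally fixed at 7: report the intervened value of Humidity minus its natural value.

-26

Under do(Sprinkler=7), the mechanism Sprinkler <- 3·Rain + 3 is discarded; Sprinkler is fixed at 7.
Soil = 2·Sprinkler + 3  [with Sprinkler=7]  = 17
Humidity = -3·Rain - Soil + 4  [with Rain=-3, Soil=17]  = -4
Without intervention: Sprinkler = 3·Rain + 3  [with Rain=-3]  = -6; Soil = 2·Sprinkler + 3  [with Sprinkler=-6]  = -9; Humidity = -3·Rain - Soil + 4  [with Rain=-3, Soil=-9]  = 22.
Change = -4 − 22 = -26.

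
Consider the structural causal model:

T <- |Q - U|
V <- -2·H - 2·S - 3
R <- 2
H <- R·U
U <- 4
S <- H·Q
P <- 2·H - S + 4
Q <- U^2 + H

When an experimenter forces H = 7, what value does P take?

The intervention breaks the incoming arrows to H: H <- R·U no longer applies, and H = 7.
Q = U^2 + H  [with U=4, H=7]  = 23
S = H·Q  [with H=7, Q=23]  = 161
P = 2·H - S + 4  [with H=7, S=161]  = -143

-143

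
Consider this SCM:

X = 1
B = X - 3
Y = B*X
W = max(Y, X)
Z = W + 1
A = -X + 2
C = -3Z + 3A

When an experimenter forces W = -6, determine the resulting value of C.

18

The intervention breaks the incoming arrows to W: W = max(Y, X) no longer applies, and W = -6.
Z = W + 1  [with W=-6]  = -5
A = -X + 2  [with X=1]  = 1
C = -3Z + 3A  [with Z=-5, A=1]  = 18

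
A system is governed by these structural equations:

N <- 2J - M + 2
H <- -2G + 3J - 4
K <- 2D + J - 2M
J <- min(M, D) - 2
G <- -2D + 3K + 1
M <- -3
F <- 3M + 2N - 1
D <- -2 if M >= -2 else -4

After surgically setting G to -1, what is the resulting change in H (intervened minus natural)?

-28

do(G=-1) replaces the equation G <- -2D + 3K + 1 with the constant G = -1.
D = -2 if M >= -2 else -4  [with M=-3]  = -4
J = min(M, D) - 2  [with M=-3, D=-4]  = -6
H = -2G + 3J - 4  [with G=-1, J=-6]  = -20
Without intervention: D = -2 if M >= -2 else -4  [with M=-3]  = -4; J = min(M, D) - 2  [with M=-3, D=-4]  = -6; K = 2D + J - 2M  [with D=-4, J=-6, M=-3]  = -8; G = -2D + 3K + 1  [with D=-4, K=-8]  = -15; H = -2G + 3J - 4  [with G=-15, J=-6]  = 8.
Change = -20 − 8 = -28.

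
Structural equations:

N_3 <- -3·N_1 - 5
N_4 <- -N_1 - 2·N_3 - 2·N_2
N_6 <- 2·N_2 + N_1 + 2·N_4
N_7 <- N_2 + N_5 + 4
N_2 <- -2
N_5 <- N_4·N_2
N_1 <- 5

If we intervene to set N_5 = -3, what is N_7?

Under do(N_5=-3), the mechanism N_5 <- N_4·N_2 is discarded; N_5 is fixed at -3.
N_7 = N_2 + N_5 + 4  [with N_2=-2, N_5=-3]  = -1

-1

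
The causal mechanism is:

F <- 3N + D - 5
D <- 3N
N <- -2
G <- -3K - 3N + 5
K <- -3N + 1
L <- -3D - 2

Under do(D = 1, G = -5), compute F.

-10

The joint intervention fixes D = 1, G = -5, removing each variable's own equation.
F = 3N + D - 5  [with N=-2, D=1]  = -10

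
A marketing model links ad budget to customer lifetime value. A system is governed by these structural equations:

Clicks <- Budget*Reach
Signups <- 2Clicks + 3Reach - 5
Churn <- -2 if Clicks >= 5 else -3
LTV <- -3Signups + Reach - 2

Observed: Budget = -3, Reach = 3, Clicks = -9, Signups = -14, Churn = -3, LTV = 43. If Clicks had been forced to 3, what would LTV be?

The intervention breaks the incoming arrows to Clicks: Clicks <- Budget*Reach no longer applies, and Clicks = 3.
Signups = 2Clicks + 3Reach - 5  [with Clicks=3, Reach=3]  = 10
LTV = -3Signups + Reach - 2  [with Signups=10, Reach=3]  = -29

-29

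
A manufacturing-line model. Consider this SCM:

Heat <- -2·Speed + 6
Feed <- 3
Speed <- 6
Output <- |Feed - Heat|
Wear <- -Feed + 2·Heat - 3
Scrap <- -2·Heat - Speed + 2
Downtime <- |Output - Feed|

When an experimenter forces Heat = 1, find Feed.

Under do(Heat=1), the mechanism Heat <- -2·Speed + 6 is discarded; Heat is fixed at 1.
Since Feed is not a descendant of the intervened variable, it is unaffected.

3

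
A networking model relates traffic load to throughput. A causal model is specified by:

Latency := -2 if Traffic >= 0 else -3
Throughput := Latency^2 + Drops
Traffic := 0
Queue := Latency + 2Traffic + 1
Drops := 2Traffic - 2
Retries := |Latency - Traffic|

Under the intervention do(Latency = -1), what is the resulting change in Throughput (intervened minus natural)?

-3

Under do(Latency=-1), the mechanism Latency := -2 if Traffic >= 0 else -3 is discarded; Latency is fixed at -1.
Drops = 2Traffic - 2  [with Traffic=0]  = -2
Throughput = Latency^2 + Drops  [with Latency=-1, Drops=-2]  = -1
Without intervention: Latency = -2 if Traffic >= 0 else -3  [with Traffic=0]  = -2; Drops = 2Traffic - 2  [with Traffic=0]  = -2; Throughput = Latency^2 + Drops  [with Latency=-2, Drops=-2]  = 2.
Change = -1 − 2 = -3.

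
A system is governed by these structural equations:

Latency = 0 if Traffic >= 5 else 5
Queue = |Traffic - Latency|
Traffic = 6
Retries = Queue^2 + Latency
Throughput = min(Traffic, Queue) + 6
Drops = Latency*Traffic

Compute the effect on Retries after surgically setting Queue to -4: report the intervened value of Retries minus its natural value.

-20

do(Queue=-4) replaces the equation Queue = |Traffic - Latency| with the constant Queue = -4.
Latency = 0 if Traffic >= 5 else 5  [with Traffic=6]  = 0
Retries = Queue^2 + Latency  [with Queue=-4, Latency=0]  = 16
Without intervention: Latency = 0 if Traffic >= 5 else 5  [with Traffic=6]  = 0; Queue = |Traffic - Latency|  [with Traffic=6, Latency=0]  = 6; Retries = Queue^2 + Latency  [with Queue=6, Latency=0]  = 36.
Change = 16 − 36 = -20.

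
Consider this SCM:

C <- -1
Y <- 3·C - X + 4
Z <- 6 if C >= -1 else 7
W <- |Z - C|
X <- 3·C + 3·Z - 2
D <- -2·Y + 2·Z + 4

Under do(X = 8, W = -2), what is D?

30

Setting X = 8, W = -2 by intervention discards those variables' equations.
Z = 6 if C >= -1 else 7  [with C=-1]  = 6
Y = 3·C - X + 4  [with C=-1, X=8]  = -7
D = -2·Y + 2·Z + 4  [with Y=-7, Z=6]  = 30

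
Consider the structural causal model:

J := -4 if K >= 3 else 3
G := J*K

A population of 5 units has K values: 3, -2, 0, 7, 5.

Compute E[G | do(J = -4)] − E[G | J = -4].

9.6

Under do(J=-4), J's equation is replaced by J=-4 for every unit. Per-unit G: -12, 8, 0, -28, -20. Mean = -10.4.
Conditioning on J=-4 selects the 3 unit(s) with K ∈ {3, 7, 5}. Their G values: -12, -28, -20. Mean = -20.
Difference = -10.4 − (-20) = 9.6.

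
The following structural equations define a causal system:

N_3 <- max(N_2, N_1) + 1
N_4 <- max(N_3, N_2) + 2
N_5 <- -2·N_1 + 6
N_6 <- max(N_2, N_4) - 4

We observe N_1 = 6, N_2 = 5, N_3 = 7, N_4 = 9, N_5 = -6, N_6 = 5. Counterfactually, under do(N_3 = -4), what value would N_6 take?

The intervention breaks the incoming arrows to N_3: N_3 <- max(N_2, N_1) + 1 no longer applies, and N_3 = -4.
N_4 = max(N_3, N_2) + 2  [with N_3=-4, N_2=5]  = 7
N_6 = max(N_2, N_4) - 4  [with N_2=5, N_4=7]  = 3

3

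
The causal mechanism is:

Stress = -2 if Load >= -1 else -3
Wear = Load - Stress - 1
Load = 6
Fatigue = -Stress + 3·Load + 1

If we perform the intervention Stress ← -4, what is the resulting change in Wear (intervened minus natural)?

2

The intervention breaks the incoming arrows to Stress: Stress = -2 if Load >= -1 else -3 no longer applies, and Stress = -4.
Wear = Load - Stress - 1  [with Load=6, Stress=-4]  = 9
Without intervention: Stress = -2 if Load >= -1 else -3  [with Load=6]  = -2; Wear = Load - Stress - 1  [with Load=6, Stress=-2]  = 7.
Change = 9 − 7 = 2.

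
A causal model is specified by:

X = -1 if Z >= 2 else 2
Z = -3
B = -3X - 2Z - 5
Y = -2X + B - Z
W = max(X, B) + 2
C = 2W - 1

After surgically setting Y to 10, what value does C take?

The intervention breaks the incoming arrows to Y: Y = -2X + B - Z no longer applies, and Y = 10.
Since C is not a descendant of the intervened variable, it is unaffected.
X = -1 if Z >= 2 else 2  [with Z=-3]  = 2
B = -3X - 2Z - 5  [with X=2, Z=-3]  = -5
W = max(X, B) + 2  [with X=2, B=-5]  = 4
C = 2W - 1  [with W=4]  = 7

7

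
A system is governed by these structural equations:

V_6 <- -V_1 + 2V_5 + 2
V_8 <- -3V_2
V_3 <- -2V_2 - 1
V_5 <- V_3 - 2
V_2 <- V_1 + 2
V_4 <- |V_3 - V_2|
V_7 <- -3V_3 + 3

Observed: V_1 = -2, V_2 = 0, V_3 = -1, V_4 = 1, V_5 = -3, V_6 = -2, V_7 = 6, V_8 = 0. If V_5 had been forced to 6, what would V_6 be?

The intervention breaks the incoming arrows to V_5: V_5 <- V_3 - 2 no longer applies, and V_5 = 6.
V_6 = -V_1 + 2V_5 + 2  [with V_1=-2, V_5=6]  = 16

16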